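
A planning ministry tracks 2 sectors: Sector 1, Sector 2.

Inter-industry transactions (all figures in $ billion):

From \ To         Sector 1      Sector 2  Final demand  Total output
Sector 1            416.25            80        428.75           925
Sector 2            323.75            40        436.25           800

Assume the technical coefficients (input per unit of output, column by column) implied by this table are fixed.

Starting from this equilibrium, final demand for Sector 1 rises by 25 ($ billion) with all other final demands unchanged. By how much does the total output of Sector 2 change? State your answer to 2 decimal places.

Δx_2 = 17.95

Technical coefficients a_ij = z_ij / X_j:
  a_11 = 416.25/925 = 0.45, a_21 = 323.75/925 = 0.35
  a_12 = 80/800 = 0.10, a_22 = 40/800 = 0.05
I − A =
  [   0.55    -0.10]
  [  -0.35     0.95]
det(I−A) = (0.55)(0.95) − (-0.10)(-0.35) = 0.4875
adj(I−A) = [[0.95, 0.10], [0.35, 0.55]]
(I − A)⁻¹ = adj(I−A) / det(I−A) ≈
  [   1.9487     0.2051]
  [   0.7179     1.1282]
Δx = (I − A)⁻¹ Δd with Δd having +25 in the Sector 1 component and 0 elsewhere.
So Δx_2 = L_21 · (+25), where L_21 = adj(I−A)_21 / det(I−A) = 0.35 / 0.4875.
Δx_2 = 0.35 × (+25) / 0.4875 = 8.75 / 0.4875 ≈ 17.95.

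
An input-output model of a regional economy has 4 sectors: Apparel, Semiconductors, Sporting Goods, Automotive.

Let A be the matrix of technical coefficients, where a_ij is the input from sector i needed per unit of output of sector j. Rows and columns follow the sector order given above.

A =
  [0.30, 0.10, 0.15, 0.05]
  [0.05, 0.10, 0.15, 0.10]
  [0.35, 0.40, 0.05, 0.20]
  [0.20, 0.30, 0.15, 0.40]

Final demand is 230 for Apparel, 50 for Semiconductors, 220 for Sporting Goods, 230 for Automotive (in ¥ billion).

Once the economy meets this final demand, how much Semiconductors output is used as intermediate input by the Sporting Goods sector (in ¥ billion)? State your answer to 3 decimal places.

I − A =
  [   0.70    -0.10    -0.15    -0.05]
  [  -0.05     0.90    -0.15    -0.10]
  [  -0.35    -0.40     0.95    -0.20]
  [  -0.20    -0.30    -0.15     0.60]
Compute the cofactors C_ij = (−1)^(i+j)·(3×3 minor ij) of I−A; the adjugate is their transpose:
adj(I−A) = Cᵀ =
  [ 0.406500   0.116250   0.096000   0.085250]
  [ 0.088750   0.328375   0.079875   0.088750]
  [ 0.237500   0.236250   0.342250   0.173250]
  [ 0.239250   0.262000   0.157500   0.496250]
det(I−A) = Σ_j (I−A)_1j·C_1j = (0.70)(0.406500) + (-0.10)(0.088750) + (-0.15)(0.237500) + (-0.05)(0.239250) = 0.2280875
(I − A)⁻¹ = adj(I−A) / det(I−A) ≈
  [   1.7822     0.5097     0.4209     0.3738]
  [   0.3891     1.4397     0.3502     0.3891]
  [   1.0413     1.0358     1.5005     0.7596]
  [   1.0489     1.1487     0.6905     2.1757]
First solve x = (I − A)⁻¹ d = adj(I−A)·d / det(I−A); in particular x_3 = (0.237500·230 + 0.236250·50 + 0.342250·220 + 0.173250·230) / 0.2280875 = 181.58 / 0.2280875 ≈ 796.09799.
Intermediate flow from 2 to 3: z_23 = a_23 · x_3 = 0.15 × 181.58 / 0.2280875 = 27.237 / 0.2280875 ≈ 119.415.

z_23 = 119.415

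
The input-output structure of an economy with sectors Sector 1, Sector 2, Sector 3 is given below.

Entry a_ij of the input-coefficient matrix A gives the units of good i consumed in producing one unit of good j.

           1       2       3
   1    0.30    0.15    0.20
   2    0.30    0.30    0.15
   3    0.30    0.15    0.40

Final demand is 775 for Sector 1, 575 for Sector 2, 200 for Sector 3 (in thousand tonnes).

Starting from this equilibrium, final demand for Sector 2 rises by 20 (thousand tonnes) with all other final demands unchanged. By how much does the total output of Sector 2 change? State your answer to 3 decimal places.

I − A =
  [   0.70    -0.15    -0.20]
  [  -0.30     0.70    -0.15]
  [  -0.30    -0.15     0.60]
Cofactors of I−A, C_ij = (−1)^(i+j)·(minor ij) (rows/columns in the sector order above):
  C_11 = (0.70)(0.60) − (-0.15)(-0.15) = 0.3975
  C_12 = −[(-0.30)(0.60) − (-0.15)(-0.30)] = 0.2250
  C_13 = (-0.30)(-0.15) − (0.70)(-0.30) = 0.2550
  C_21 = −[(-0.15)(0.60) − (-0.20)(-0.15)] = 0.1200
  C_22 = (0.70)(0.60) − (-0.20)(-0.30) = 0.3600
  C_23 = −[(0.70)(-0.15) − (-0.15)(-0.30)] = 0.1500
  C_31 = (-0.15)(-0.15) − (-0.20)(0.70) = 0.1625
  C_32 = −[(0.70)(-0.15) − (-0.20)(-0.30)] = 0.1650
  C_33 = (0.70)(0.70) − (-0.15)(-0.30) = 0.4450
det(I−A) = Σ_j (I−A)_1j·C_1j = (0.70)(0.3975) + (-0.15)(0.2250) + (-0.20)(0.2550) = 0.1935
adj(I−A) = Cᵀ =
  [ 0.3975   0.1200   0.1625]
  [ 0.2250   0.3600   0.1650]
  [ 0.2550   0.1500   0.4450]
(I − A)⁻¹ = adj(I−A) / det(I−A) ≈
  [   2.0543     0.6202     0.8398]
  [   1.1628     1.8605     0.8527]
  [   1.3178     0.7752     2.2997]
Δx = (I − A)⁻¹ Δd with Δd having +20 in the Sector 2 component and 0 elsewhere.
So Δx_2 = L_22 · (+20), where L_22 = adj(I−A)_22 / det(I−A) = 0.3600 / 0.1935.
Δx_2 = 0.3600 × (+20) / 0.1935 = 7.20 / 0.1935 ≈ 37.209.

Δx_2 = 37.209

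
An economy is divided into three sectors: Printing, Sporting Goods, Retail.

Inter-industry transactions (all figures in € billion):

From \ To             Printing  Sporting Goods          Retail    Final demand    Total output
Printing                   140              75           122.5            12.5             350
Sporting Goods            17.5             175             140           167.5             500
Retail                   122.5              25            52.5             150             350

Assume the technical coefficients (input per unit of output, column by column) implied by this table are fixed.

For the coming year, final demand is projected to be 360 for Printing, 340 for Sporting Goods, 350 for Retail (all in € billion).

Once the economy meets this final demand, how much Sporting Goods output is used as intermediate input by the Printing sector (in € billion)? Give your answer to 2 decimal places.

Technical coefficients a_ij = z_ij / X_j:
  a_11 = 140/350 = 0.40, a_21 = 17.5/350 = 0.05, a_31 = 122.5/350 = 0.35
  a_12 = 75/500 = 0.15, a_22 = 175/500 = 0.35, a_32 = 25/500 = 0.05
  a_13 = 122.5/350 = 0.35, a_23 = 140/350 = 0.40, a_33 = 52.5/350 = 0.15
I − A =
  [   0.60    -0.15    -0.35]
  [  -0.05     0.65    -0.40]
  [  -0.35    -0.05     0.85]
Cofactors of I−A, C_ij = (−1)^(i+j)·(minor ij) (rows/columns in the sector order above):
  C_11 = (0.65)(0.85) − (-0.40)(-0.05) = 0.5325
  C_12 = −[(-0.05)(0.85) − (-0.40)(-0.35)] = 0.1825
  C_13 = (-0.05)(-0.05) − (0.65)(-0.35) = 0.2300
  C_21 = −[(-0.15)(0.85) − (-0.35)(-0.05)] = 0.1450
  C_22 = (0.60)(0.85) − (-0.35)(-0.35) = 0.3875
  C_23 = −[(0.60)(-0.05) − (-0.15)(-0.35)] = 0.0825
  C_31 = (-0.15)(-0.40) − (-0.35)(0.65) = 0.2875
  C_32 = −[(0.60)(-0.40) − (-0.35)(-0.05)] = 0.2575
  C_33 = (0.60)(0.65) − (-0.15)(-0.05) = 0.3825
det(I−A) = Σ_j (I−A)_1j·C_1j = (0.60)(0.5325) + (-0.15)(0.1825) + (-0.35)(0.2300) = 0.211625
adj(I−A) = Cᵀ =
  [ 0.5325   0.1450   0.2875]
  [ 0.1825   0.3875   0.2575]
  [ 0.2300   0.0825   0.3825]
(I − A)⁻¹ = adj(I−A) / det(I−A) ≈
  [   2.5162     0.6852     1.3585]
  [   0.8624     1.8311     1.2168]
  [   1.0868     0.3898     1.8074]
First solve x = (I − A)⁻¹ d = adj(I−A)·d / det(I−A); in particular x_1 = (0.5325·360 + 0.1450·340 + 0.2875·350) / 0.211625 = 341.625 / 0.211625 ≈ 1614.2942.
Intermediate flow from 2 to 1: z_21 = a_21 · x_1 = 0.05 × 341.625 / 0.211625 = 17.08125 / 0.211625 ≈ 80.71.

z_21 = 80.71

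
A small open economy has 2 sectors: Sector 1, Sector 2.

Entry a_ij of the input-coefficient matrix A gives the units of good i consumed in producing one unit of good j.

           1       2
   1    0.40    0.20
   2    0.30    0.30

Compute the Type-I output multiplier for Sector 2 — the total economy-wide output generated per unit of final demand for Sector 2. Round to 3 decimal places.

m_2 = 2.222

I − A =
  [   0.60    -0.20]
  [  -0.30     0.70]
det(I−A) = (0.60)(0.70) − (-0.20)(-0.30) = 0.3600
adj(I−A) = [[0.70, 0.20], [0.30, 0.60]]
(I − A)⁻¹ = adj(I−A) / det(I−A) ≈
  [   1.9444     0.5556]
  [   0.8333     1.6667]
The output multiplier for sector j is the column-j sum of the Leontief inverse (I − A)⁻¹ = adj(I−A) / det(I−A).
Column 2 of adj(I−A): (0.20, 0.60); det(I−A) = 0.3600.
m_2 = (0.20 + 0.60) / 0.3600 = 0.80 / 0.3600 ≈ 2.222.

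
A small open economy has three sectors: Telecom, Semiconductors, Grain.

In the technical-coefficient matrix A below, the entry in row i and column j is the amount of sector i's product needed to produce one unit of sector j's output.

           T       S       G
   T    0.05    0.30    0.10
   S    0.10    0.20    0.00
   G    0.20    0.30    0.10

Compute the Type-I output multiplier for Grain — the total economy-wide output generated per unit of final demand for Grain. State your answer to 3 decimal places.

m_G = 1.285

I − A =
  [   0.95    -0.30    -0.10]
  [  -0.10     0.80     0.00]
  [  -0.20    -0.30     0.90]
Cofactors of I−A, C_ij = (−1)^(i+j)·(minor ij) (rows/columns in the sector order above):
  C_11 = (0.80)(0.90) − (0.00)(-0.30) = 0.7200
  C_12 = −[(-0.10)(0.90) − (0.00)(-0.20)] = 0.0900
  C_13 = (-0.10)(-0.30) − (0.80)(-0.20) = 0.1900
  C_21 = −[(-0.30)(0.90) − (-0.10)(-0.30)] = 0.3000
  C_22 = (0.95)(0.90) − (-0.10)(-0.20) = 0.8350
  C_23 = −[(0.95)(-0.30) − (-0.30)(-0.20)] = 0.3450
  C_31 = (-0.30)(0.00) − (-0.10)(0.80) = 0.0800
  C_32 = −[(0.95)(0.00) − (-0.10)(-0.10)] = 0.0100
  C_33 = (0.95)(0.80) − (-0.30)(-0.10) = 0.7300
det(I−A) = Σ_j (I−A)_1j·C_1j = (0.95)(0.7200) + (-0.30)(0.0900) + (-0.10)(0.1900) = 0.6380
adj(I−A) = Cᵀ =
  [ 0.7200   0.3000   0.0800]
  [ 0.0900   0.8350   0.0100]
  [ 0.1900   0.3450   0.7300]
(I − A)⁻¹ = adj(I−A) / det(I−A) ≈
  [   1.1285     0.4702     0.1254]
  [   0.1411     1.3088     0.0157]
  [   0.2978     0.5408     1.1442]
The output multiplier for sector j is the column-j sum of the Leontief inverse (I − A)⁻¹ = adj(I−A) / det(I−A).
Column G of adj(I−A): (0.0800, 0.0100, 0.7300); det(I−A) = 0.6380.
m_G = (0.0800 + 0.0100 + 0.7300) / 0.6380 = 0.82 / 0.6380 ≈ 1.285.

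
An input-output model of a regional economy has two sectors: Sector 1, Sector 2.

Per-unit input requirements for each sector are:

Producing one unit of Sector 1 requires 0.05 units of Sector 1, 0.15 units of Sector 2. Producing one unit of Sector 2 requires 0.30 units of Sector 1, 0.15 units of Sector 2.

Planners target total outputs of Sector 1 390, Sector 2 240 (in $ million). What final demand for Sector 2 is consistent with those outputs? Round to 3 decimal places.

d_2 = 145.500

I − A =
  [   0.95    -0.30]
  [  -0.15     0.85]
d = (I − A) x:
  d_1 = (+0.95)·390 + (-0.30)·240 = 298.500
  d_2 = (-0.15)·390 + (+0.85)·240 = 145.500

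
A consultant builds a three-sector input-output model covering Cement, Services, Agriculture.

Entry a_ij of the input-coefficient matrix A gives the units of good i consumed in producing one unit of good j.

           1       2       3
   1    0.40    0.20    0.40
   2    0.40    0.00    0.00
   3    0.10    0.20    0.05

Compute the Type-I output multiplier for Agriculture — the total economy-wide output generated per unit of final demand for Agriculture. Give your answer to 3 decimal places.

I − A =
  [   0.60    -0.20    -0.40]
  [  -0.40     1.00     0.00]
  [  -0.10    -0.20     0.95]
Cofactors of I−A, C_ij = (−1)^(i+j)·(minor ij) (rows/columns in the sector order above):
  C_11 = (1.00)(0.95) − (0.00)(-0.20) = 0.9500
  C_12 = −[(-0.40)(0.95) − (0.00)(-0.10)] = 0.3800
  C_13 = (-0.40)(-0.20) − (1.00)(-0.10) = 0.1800
  C_21 = −[(-0.20)(0.95) − (-0.40)(-0.20)] = 0.2700
  C_22 = (0.60)(0.95) − (-0.40)(-0.10) = 0.5300
  C_23 = −[(0.60)(-0.20) − (-0.20)(-0.10)] = 0.1400
  C_31 = (-0.20)(0.00) − (-0.40)(1.00) = 0.4000
  C_32 = −[(0.60)(0.00) − (-0.40)(-0.40)] = 0.1600
  C_33 = (0.60)(1.00) − (-0.20)(-0.40) = 0.5200
det(I−A) = Σ_j (I−A)_1j·C_1j = (0.60)(0.9500) + (-0.20)(0.3800) + (-0.40)(0.1800) = 0.4220
adj(I−A) = Cᵀ =
  [ 0.9500   0.2700   0.4000]
  [ 0.3800   0.5300   0.1600]
  [ 0.1800   0.1400   0.5200]
(I − A)⁻¹ = adj(I−A) / det(I−A) ≈
  [   2.2512     0.6398     0.9479]
  [   0.9005     1.2559     0.3791]
  [   0.4265     0.3318     1.2322]
The output multiplier for sector j is the column-j sum of the Leontief inverse (I − A)⁻¹ = adj(I−A) / det(I−A).
Column 3 of adj(I−A): (0.4000, 0.1600, 0.5200); det(I−A) = 0.4220.
m_3 = (0.4000 + 0.1600 + 0.5200) / 0.4220 = 1.08 / 0.4220 ≈ 2.559.

m_3 = 2.559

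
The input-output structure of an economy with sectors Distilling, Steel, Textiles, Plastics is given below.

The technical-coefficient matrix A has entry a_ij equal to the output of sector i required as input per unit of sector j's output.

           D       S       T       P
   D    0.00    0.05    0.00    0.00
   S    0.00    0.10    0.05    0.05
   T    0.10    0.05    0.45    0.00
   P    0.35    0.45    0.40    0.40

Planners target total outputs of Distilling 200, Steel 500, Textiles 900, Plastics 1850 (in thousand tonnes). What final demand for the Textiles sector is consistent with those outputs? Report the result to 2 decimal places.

I − A =
  [   1.00    -0.05     0.00     0.00]
  [   0.00     0.90    -0.05    -0.05]
  [  -0.10    -0.05     0.55     0.00]
  [  -0.35    -0.45    -0.40     0.60]
d = (I − A) x:
  d_D = (+1.00)·200 + (-0.05)·500 + (+0.00)·900 + (+0.00)·1850 = 175.00
  d_S = (+0.00)·200 + (+0.90)·500 + (-0.05)·900 + (-0.05)·1850 = 312.50
  d_T = (-0.10)·200 + (-0.05)·500 + (+0.55)·900 + (+0.00)·1850 = 450.00
  d_P = (-0.35)·200 + (-0.45)·500 + (-0.40)·900 + (+0.60)·1850 = 455.00

d_T = 450.00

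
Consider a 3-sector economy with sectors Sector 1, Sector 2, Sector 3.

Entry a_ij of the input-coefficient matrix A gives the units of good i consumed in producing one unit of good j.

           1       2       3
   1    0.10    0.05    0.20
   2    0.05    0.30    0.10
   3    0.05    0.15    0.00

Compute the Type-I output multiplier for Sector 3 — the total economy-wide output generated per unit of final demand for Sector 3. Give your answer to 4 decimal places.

I − A =
  [   0.90    -0.05    -0.20]
  [  -0.05     0.70    -0.10]
  [  -0.05    -0.15     1.00]
Cofactors of I−A, C_ij = (−1)^(i+j)·(minor ij) (rows/columns in the sector order above):
  C_11 = (0.70)(1.00) − (-0.10)(-0.15) = 0.6850
  C_12 = −[(-0.05)(1.00) − (-0.10)(-0.05)] = 0.0550
  C_13 = (-0.05)(-0.15) − (0.70)(-0.05) = 0.0425
  C_21 = −[(-0.05)(1.00) − (-0.20)(-0.15)] = 0.0800
  C_22 = (0.90)(1.00) − (-0.20)(-0.05) = 0.8900
  C_23 = −[(0.90)(-0.15) − (-0.05)(-0.05)] = 0.1375
  C_31 = (-0.05)(-0.10) − (-0.20)(0.70) = 0.1450
  C_32 = −[(0.90)(-0.10) − (-0.20)(-0.05)] = 0.1000
  C_33 = (0.90)(0.70) − (-0.05)(-0.05) = 0.6275
det(I−A) = Σ_j (I−A)_1j·C_1j = (0.90)(0.6850) + (-0.05)(0.0550) + (-0.20)(0.0425) = 0.60525
adj(I−A) = Cᵀ =
  [ 0.6850   0.0800   0.1450]
  [ 0.0550   0.8900   0.1000]
  [ 0.0425   0.1375   0.6275]
(I − A)⁻¹ = adj(I−A) / det(I−A) ≈
  [   1.13176     0.13218     0.23957]
  [   0.09087     1.47047     0.16522]
  [   0.07022     0.22718     1.03676]
The output multiplier for sector j is the column-j sum of the Leontief inverse (I − A)⁻¹ = adj(I−A) / det(I−A).
Column 3 of adj(I−A): (0.1450, 0.1000, 0.6275); det(I−A) = 0.60525.
m_3 = (0.1450 + 0.1000 + 0.6275) / 0.60525 = 0.8725 / 0.60525 ≈ 1.4416.

m_3 = 1.4416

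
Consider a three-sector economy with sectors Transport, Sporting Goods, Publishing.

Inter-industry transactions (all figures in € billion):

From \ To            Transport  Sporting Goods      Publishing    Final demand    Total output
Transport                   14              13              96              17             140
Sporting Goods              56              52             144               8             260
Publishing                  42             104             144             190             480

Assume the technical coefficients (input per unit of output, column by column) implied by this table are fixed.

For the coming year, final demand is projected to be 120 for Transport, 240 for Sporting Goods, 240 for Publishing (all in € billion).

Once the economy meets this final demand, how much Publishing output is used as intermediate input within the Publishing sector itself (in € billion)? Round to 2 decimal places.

Technical coefficients a_ij = z_ij / X_j:
  a_TT = 14/140 = 0.10, a_ST = 56/140 = 0.40, a_PT = 42/140 = 0.30
  a_TS = 13/260 = 0.05, a_SS = 52/260 = 0.20, a_PS = 104/260 = 0.40
  a_TP = 96/480 = 0.20, a_SP = 144/480 = 0.30, a_PP = 144/480 = 0.30
I − A =
  [   0.90    -0.05    -0.20]
  [  -0.40     0.80    -0.30]
  [  -0.30    -0.40     0.70]
Cofactors of I−A, C_ij = (−1)^(i+j)·(minor ij) (rows/columns in the sector order above):
  C_11 = (0.80)(0.70) − (-0.30)(-0.40) = 0.4400
  C_12 = −[(-0.40)(0.70) − (-0.30)(-0.30)] = 0.3700
  C_13 = (-0.40)(-0.40) − (0.80)(-0.30) = 0.4000
  C_21 = −[(-0.05)(0.70) − (-0.20)(-0.40)] = 0.1150
  C_22 = (0.90)(0.70) − (-0.20)(-0.30) = 0.5700
  C_23 = −[(0.90)(-0.40) − (-0.05)(-0.30)] = 0.3750
  C_31 = (-0.05)(-0.30) − (-0.20)(0.80) = 0.1750
  C_32 = −[(0.90)(-0.30) − (-0.20)(-0.40)] = 0.3500
  C_33 = (0.90)(0.80) − (-0.05)(-0.40) = 0.7000
det(I−A) = Σ_j (I−A)_1j·C_1j = (0.90)(0.4400) + (-0.05)(0.3700) + (-0.20)(0.4000) = 0.2975
adj(I−A) = Cᵀ =
  [ 0.4400   0.1150   0.1750]
  [ 0.3700   0.5700   0.3500]
  [ 0.4000   0.3750   0.7000]
(I − A)⁻¹ = adj(I−A) / det(I−A) ≈
  [   1.4790     0.3866     0.5882]
  [   1.2437     1.9160     1.1765]
  [   1.3445     1.2605     2.3529]
First solve x = (I − A)⁻¹ d = adj(I−A)·d / det(I−A); in particular x_P = (0.4000·120 + 0.3750·240 + 0.7000·240) / 0.2975 = 306.00 / 0.2975 ≈ 1028.5714.
Intermediate flow from P to P: z_PP = a_PP · x_P = 0.30 × 306.00 / 0.2975 = 91.80 / 0.2975 ≈ 308.57.

z_PP = 308.57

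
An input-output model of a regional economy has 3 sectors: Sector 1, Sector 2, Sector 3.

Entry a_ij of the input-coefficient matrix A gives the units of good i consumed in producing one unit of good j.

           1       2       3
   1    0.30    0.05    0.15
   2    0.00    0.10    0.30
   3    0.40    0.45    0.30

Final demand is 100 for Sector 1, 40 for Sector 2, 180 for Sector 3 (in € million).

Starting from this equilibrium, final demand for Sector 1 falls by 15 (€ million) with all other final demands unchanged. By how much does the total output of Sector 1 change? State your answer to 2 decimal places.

I − A =
  [   0.70    -0.05    -0.15]
  [   0.00     0.90    -0.30]
  [  -0.40    -0.45     0.70]
Cofactors of I−A, C_ij = (−1)^(i+j)·(minor ij) (rows/columns in the sector order above):
  C_11 = (0.90)(0.70) − (-0.30)(-0.45) = 0.4950
  C_12 = −[(0.00)(0.70) − (-0.30)(-0.40)] = 0.1200
  C_13 = (0.00)(-0.45) − (0.90)(-0.40) = 0.3600
  C_21 = −[(-0.05)(0.70) − (-0.15)(-0.45)] = 0.1025
  C_22 = (0.70)(0.70) − (-0.15)(-0.40) = 0.4300
  C_23 = −[(0.70)(-0.45) − (-0.05)(-0.40)] = 0.3350
  C_31 = (-0.05)(-0.30) − (-0.15)(0.90) = 0.1500
  C_32 = −[(0.70)(-0.30) − (-0.15)(0.00)] = 0.2100
  C_33 = (0.70)(0.90) − (-0.05)(0.00) = 0.6300
det(I−A) = Σ_j (I−A)_1j·C_1j = (0.70)(0.4950) + (-0.05)(0.1200) + (-0.15)(0.3600) = 0.2865
adj(I−A) = Cᵀ =
  [ 0.4950   0.1025   0.1500]
  [ 0.1200   0.4300   0.2100]
  [ 0.3600   0.3350   0.6300]
(I − A)⁻¹ = adj(I−A) / det(I−A) ≈
  [   1.7277     0.3578     0.5236]
  [   0.4188     1.5009     0.7330]
  [   1.2565     1.1693     2.1990]
Δx = (I − A)⁻¹ Δd with Δd having -15 in the Sector 1 component and 0 elsewhere.
So Δx_1 = L_11 · (-15), where L_11 = adj(I−A)_11 / det(I−A) = 0.4950 / 0.2865.
Δx_1 = 0.4950 × (-15) / 0.2865 = -7.425 / 0.2865 ≈ -25.92.

Δx_1 = -25.92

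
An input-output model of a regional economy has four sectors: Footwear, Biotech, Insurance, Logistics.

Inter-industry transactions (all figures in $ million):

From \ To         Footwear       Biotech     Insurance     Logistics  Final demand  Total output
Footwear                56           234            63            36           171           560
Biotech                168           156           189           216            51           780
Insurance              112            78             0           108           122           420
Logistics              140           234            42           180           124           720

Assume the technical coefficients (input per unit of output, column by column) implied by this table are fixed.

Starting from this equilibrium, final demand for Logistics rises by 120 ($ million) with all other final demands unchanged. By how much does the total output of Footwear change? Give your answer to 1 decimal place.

Δx_1 = 85.8

Technical coefficients a_ij = z_ij / X_j:
  a_11 = 56/560 = 0.10, a_21 = 168/560 = 0.30, a_31 = 112/560 = 0.20, a_41 = 140/560 = 0.25
  a_12 = 234/780 = 0.30, a_22 = 156/780 = 0.20, a_32 = 78/780 = 0.10, a_42 = 234/780 = 0.30
  a_13 = 63/420 = 0.15, a_23 = 189/420 = 0.45, a_33 = 0/420 = 0.00, a_43 = 42/420 = 0.10
  a_14 = 36/720 = 0.05, a_24 = 216/720 = 0.30, a_34 = 108/720 = 0.15, a_44 = 180/720 = 0.25
I − A =
  [   0.90    -0.30    -0.15    -0.05]
  [  -0.30     0.80    -0.45    -0.30]
  [  -0.20    -0.10     1.00    -0.15]
  [  -0.25    -0.30    -0.10     0.75]
Compute the cofactors C_ij = (−1)^(i+j)·(3×3 minor ij) of I−A; the adjugate is their transpose:
adj(I−A) = Cᵀ =
  [ 0.441000   0.254000   0.197500   0.170500]
  [ 0.385875   0.619875   0.371625   0.348000]
  [ 0.175500   0.166000   0.354500   0.149000]
  [ 0.324750   0.354750   0.261750   0.534000]
det(I−A) = Σ_j (I−A)_1j·C_1j = (0.90)(0.441000) + (-0.30)(0.385875) + (-0.15)(0.175500) + (-0.05)(0.324750) = 0.238575
(I − A)⁻¹ = adj(I−A) / det(I−A) ≈
  [   1.8485     1.0647     0.8278     0.7147]
  [   1.6174     2.5982     1.5577     1.4587]
  [   0.7356     0.6958     1.4859     0.6245]
  [   1.3612     1.4870     1.0971     2.2383]
Δx = (I − A)⁻¹ Δd with Δd having +120 in the Logistics component and 0 elsewhere.
So Δx_1 = L_14 · (+120), where L_14 = adj(I−A)_14 / det(I−A) = 0.170500 / 0.238575.
Δx_1 = 0.170500 × (+120) / 0.238575 = 20.46 / 0.238575 ≈ 85.8.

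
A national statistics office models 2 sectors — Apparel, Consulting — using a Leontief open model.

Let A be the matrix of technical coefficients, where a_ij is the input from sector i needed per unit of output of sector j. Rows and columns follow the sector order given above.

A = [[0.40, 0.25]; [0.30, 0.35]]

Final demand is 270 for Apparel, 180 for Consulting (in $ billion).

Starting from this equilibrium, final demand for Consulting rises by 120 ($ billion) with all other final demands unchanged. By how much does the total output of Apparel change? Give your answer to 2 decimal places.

Δx_1 = 95.24

I − A =
  [   0.60    -0.25]
  [  -0.30     0.65]
det(I−A) = (0.60)(0.65) − (-0.25)(-0.30) = 0.3150
adj(I−A) = [[0.65, 0.25], [0.30, 0.60]]
(I − A)⁻¹ = adj(I−A) / det(I−A) ≈
  [   2.0635     0.7937]
  [   0.9524     1.9048]
Δx = (I − A)⁻¹ Δd with Δd having +120 in the Consulting component and 0 elsewhere.
So Δx_1 = L_12 · (+120), where L_12 = adj(I−A)_12 / det(I−A) = 0.25 / 0.3150.
Δx_1 = 0.25 × (+120) / 0.3150 = 30.00 / 0.3150 ≈ 95.24.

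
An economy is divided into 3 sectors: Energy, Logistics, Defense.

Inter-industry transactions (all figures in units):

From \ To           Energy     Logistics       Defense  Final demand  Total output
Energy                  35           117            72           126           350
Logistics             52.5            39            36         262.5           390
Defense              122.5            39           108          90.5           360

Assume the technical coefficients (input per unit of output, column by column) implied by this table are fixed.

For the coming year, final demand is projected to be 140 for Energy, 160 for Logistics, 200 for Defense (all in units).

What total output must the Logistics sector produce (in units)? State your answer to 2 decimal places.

Technical coefficients a_ij = z_ij / X_j:
  a_11 = 35/350 = 0.10, a_21 = 52.5/350 = 0.15, a_31 = 122.5/350 = 0.35
  a_12 = 117/390 = 0.30, a_22 = 39/390 = 0.10, a_32 = 39/390 = 0.10
  a_13 = 72/360 = 0.20, a_23 = 36/360 = 0.10, a_33 = 108/360 = 0.30
I − A =
  [   0.90    -0.30    -0.20]
  [  -0.15     0.90    -0.10]
  [  -0.35    -0.10     0.70]
Cofactors of I−A, C_ij = (−1)^(i+j)·(minor ij) (rows/columns in the sector order above):
  C_11 = (0.90)(0.70) − (-0.10)(-0.10) = 0.6200
  C_12 = −[(-0.15)(0.70) − (-0.10)(-0.35)] = 0.1400
  C_13 = (-0.15)(-0.10) − (0.90)(-0.35) = 0.3300
  C_21 = −[(-0.30)(0.70) − (-0.20)(-0.10)] = 0.2300
  C_22 = (0.90)(0.70) − (-0.20)(-0.35) = 0.5600
  C_23 = −[(0.90)(-0.10) − (-0.30)(-0.35)] = 0.1950
  C_31 = (-0.30)(-0.10) − (-0.20)(0.90) = 0.2100
  C_32 = −[(0.90)(-0.10) − (-0.20)(-0.15)] = 0.1200
  C_33 = (0.90)(0.90) − (-0.30)(-0.15) = 0.7650
det(I−A) = Σ_j (I−A)_1j·C_1j = (0.90)(0.6200) + (-0.30)(0.1400) + (-0.20)(0.3300) = 0.4500
adj(I−A) = Cᵀ =
  [ 0.6200   0.2300   0.2100]
  [ 0.1400   0.5600   0.1200]
  [ 0.3300   0.1950   0.7650]
(I − A)⁻¹ = adj(I−A) / det(I−A) ≈
  [   1.3778     0.5111     0.4667]
  [   0.3111     1.2444     0.2667]
  [   0.7333     0.4333     1.7000]
x = (I − A)⁻¹ d = adj(I−A)·d / det(I−A), with det(I−A) = 0.4500:
  x_1 = (0.6200·140 + 0.2300·160 + 0.2100·200) / 0.4500 = 165.60 / 0.4500 = 368.00
  x_2 = (0.1400·140 + 0.5600·160 + 0.1200·200) / 0.4500 = 133.20 / 0.4500 = 296.00
  x_3 = (0.3300·140 + 0.1950·160 + 0.7650·200) / 0.4500 = 230.40 / 0.4500 = 512.00

x_2 = 296.00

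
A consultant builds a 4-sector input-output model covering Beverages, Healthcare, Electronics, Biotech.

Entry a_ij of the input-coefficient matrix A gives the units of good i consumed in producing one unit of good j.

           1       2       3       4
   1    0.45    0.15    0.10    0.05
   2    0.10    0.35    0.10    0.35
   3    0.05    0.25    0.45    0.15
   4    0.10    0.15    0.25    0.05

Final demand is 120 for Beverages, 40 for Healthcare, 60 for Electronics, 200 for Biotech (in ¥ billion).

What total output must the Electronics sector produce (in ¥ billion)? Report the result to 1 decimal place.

I − A =
  [   0.55    -0.15    -0.10    -0.05]
  [  -0.10     0.65    -0.10    -0.35]
  [  -0.05    -0.25     0.55    -0.15]
  [  -0.10    -0.15    -0.25     0.95]
Compute the cofactors C_ij = (−1)^(i+j)·(3×3 minor ij) of I−A; the adjugate is their transpose:
adj(I−A) = Cᵀ =
  [ 0.238500   0.106000   0.092750   0.066250]
  [ 0.078375   0.257125   0.114125   0.116875]
  [ 0.072750   0.151500   0.287250   0.105000]
  [ 0.056625   0.091625   0.103375   0.168125]
det(I−A) = Σ_j (I−A)_1j·C_1j = (0.55)(0.238500) + (-0.15)(0.078375) + (-0.10)(0.072750) + (-0.05)(0.056625) = 0.1093125
(I − A)⁻¹ = adj(I−A) / det(I−A) ≈
  [   2.1818     0.9697     0.8485     0.6061]
  [   0.7170     2.3522     1.0440     1.0692]
  [   0.6655     1.3859     2.6278     0.9605]
  [   0.5180     0.8382     0.9457     1.5380]
x = (I − A)⁻¹ d = adj(I−A)·d / det(I−A), with det(I−A) = 0.1093125:
  x_1 = (0.238500·120 + 0.106000·40 + 0.092750·60 + 0.066250·200) / 0.1093125 = 51.675 / 0.1093125 ≈ 472.7
  x_2 = (0.078375·120 + 0.257125·40 + 0.114125·60 + 0.116875·200) / 0.1093125 = 49.9125 / 0.1093125 ≈ 456.6
  x_3 = (0.072750·120 + 0.151500·40 + 0.287250·60 + 0.105000·200) / 0.1093125 = 53.025 / 0.1093125 ≈ 485.1
  x_4 = (0.056625·120 + 0.091625·40 + 0.103375·60 + 0.168125·200) / 0.1093125 = 50.2875 / 0.1093125 ≈ 460.0

x_3 = 485.1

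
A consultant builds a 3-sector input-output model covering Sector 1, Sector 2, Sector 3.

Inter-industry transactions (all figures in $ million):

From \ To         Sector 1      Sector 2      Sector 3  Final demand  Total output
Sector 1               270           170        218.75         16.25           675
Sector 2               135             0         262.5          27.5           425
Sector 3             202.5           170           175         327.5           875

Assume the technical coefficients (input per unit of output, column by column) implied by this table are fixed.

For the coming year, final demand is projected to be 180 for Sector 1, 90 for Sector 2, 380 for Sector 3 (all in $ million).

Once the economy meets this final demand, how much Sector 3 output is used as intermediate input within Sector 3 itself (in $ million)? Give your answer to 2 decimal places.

Technical coefficients a_ij = z_ij / X_j:
  a_11 = 270/675 = 0.40, a_21 = 135/675 = 0.20, a_31 = 202.5/675 = 0.30
  a_12 = 170/425 = 0.40, a_22 = 0/425 = 0.00, a_32 = 170/425 = 0.40
  a_13 = 218.75/875 = 0.25, a_23 = 262.5/875 = 0.30, a_33 = 175/875 = 0.20
I − A =
  [   0.60    -0.40    -0.25]
  [  -0.20     1.00    -0.30]
  [  -0.30    -0.40     0.80]
Cofactors of I−A, C_ij = (−1)^(i+j)·(minor ij) (rows/columns in the sector order above):
  C_11 = (1.00)(0.80) − (-0.30)(-0.40) = 0.6800
  C_12 = −[(-0.20)(0.80) − (-0.30)(-0.30)] = 0.2500
  C_13 = (-0.20)(-0.40) − (1.00)(-0.30) = 0.3800
  C_21 = −[(-0.40)(0.80) − (-0.25)(-0.40)] = 0.4200
  C_22 = (0.60)(0.80) − (-0.25)(-0.30) = 0.4050
  C_23 = −[(0.60)(-0.40) − (-0.40)(-0.30)] = 0.3600
  C_31 = (-0.40)(-0.30) − (-0.25)(1.00) = 0.3700
  C_32 = −[(0.60)(-0.30) − (-0.25)(-0.20)] = 0.2300
  C_33 = (0.60)(1.00) − (-0.40)(-0.20) = 0.5200
det(I−A) = Σ_j (I−A)_1j·C_1j = (0.60)(0.6800) + (-0.40)(0.2500) + (-0.25)(0.3800) = 0.2130
adj(I−A) = Cᵀ =
  [ 0.6800   0.4200   0.3700]
  [ 0.2500   0.4050   0.2300]
  [ 0.3800   0.3600   0.5200]
(I − A)⁻¹ = adj(I−A) / det(I−A) ≈
  [   3.1925     1.9718     1.7371]
  [   1.1737     1.9014     1.0798]
  [   1.7840     1.6901     2.4413]
First solve x = (I − A)⁻¹ d = adj(I−A)·d / det(I−A); in particular x_3 = (0.3800·180 + 0.3600·90 + 0.5200·380) / 0.2130 = 298.40 / 0.2130 ≈ 1400.9390.
Intermediate flow from 3 to 3: z_33 = a_33 · x_3 = 0.20 × 298.40 / 0.2130 = 59.68 / 0.2130 ≈ 280.19.

z_33 = 280.19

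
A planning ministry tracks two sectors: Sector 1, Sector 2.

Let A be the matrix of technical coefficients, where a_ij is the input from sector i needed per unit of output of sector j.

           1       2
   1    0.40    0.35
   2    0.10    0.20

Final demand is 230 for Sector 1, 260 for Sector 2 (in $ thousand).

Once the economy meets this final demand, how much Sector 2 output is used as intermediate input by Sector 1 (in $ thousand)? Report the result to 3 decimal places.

I − A =
  [   0.60    -0.35]
  [  -0.10     0.80]
det(I−A) = (0.60)(0.80) − (-0.35)(-0.10) = 0.4450
adj(I−A) = [[0.80, 0.35], [0.10, 0.60]]
(I − A)⁻¹ = adj(I−A) / det(I−A) ≈
  [   1.7978     0.7865]
  [   0.2247     1.3483]
First solve x = (I − A)⁻¹ d = adj(I−A)·d / det(I−A); in particular x_1 = (0.80·230 + 0.35·260) / 0.4450 = 275.00 / 0.4450 ≈ 617.97753.
Intermediate flow from 2 to 1: z_21 = a_21 · x_1 = 0.10 × 275.00 / 0.4450 = 27.50 / 0.4450 ≈ 61.798.

z_21 = 61.798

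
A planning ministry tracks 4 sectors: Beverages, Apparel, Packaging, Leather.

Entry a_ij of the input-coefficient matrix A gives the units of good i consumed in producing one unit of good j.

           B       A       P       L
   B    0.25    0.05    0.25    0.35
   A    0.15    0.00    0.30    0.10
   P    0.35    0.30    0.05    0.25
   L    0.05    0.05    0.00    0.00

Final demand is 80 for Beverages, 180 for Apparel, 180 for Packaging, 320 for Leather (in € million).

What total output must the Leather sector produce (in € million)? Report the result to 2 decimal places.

x_L = 370.41

I − A =
  [   0.75    -0.05    -0.25    -0.35]
  [  -0.15     1.00    -0.30    -0.10]
  [  -0.35    -0.30     0.95    -0.25]
  [  -0.05    -0.05     0.00     1.00]
Compute the cofactors C_ij = (−1)^(i+j)·(3×3 minor ij) of I−A; the adjugate is their transpose:
adj(I−A) = Cᵀ =
  [ 0.851500   0.142250   0.269000   0.379500]
  [ 0.256000   0.605250   0.258500   0.214750]
  [ 0.409125   0.253375   0.718375   0.348125]
  [ 0.055375   0.037375   0.026375   0.533875]
det(I−A) = Σ_j (I−A)_1j·C_1j = (0.75)(0.851500) + (-0.05)(0.256000) + (-0.25)(0.409125) + (-0.35)(0.055375) = 0.5041625
(I − A)⁻¹ = adj(I−A) / det(I−A) ≈
  [   1.6889     0.2822     0.5336     0.7527]
  [   0.5078     1.2005     0.5127     0.4260]
  [   0.8115     0.5026     1.4249     0.6905]
  [   0.1098     0.0741     0.0523     1.0589]
x = (I − A)⁻¹ d = adj(I−A)·d / det(I−A), with det(I−A) = 0.5041625:
  x_B = (0.851500·80 + 0.142250·180 + 0.269000·180 + 0.379500·320) / 0.5041625 = 263.585 / 0.5041625 ≈ 522.82
  x_A = (0.256000·80 + 0.605250·180 + 0.258500·180 + 0.214750·320) / 0.5041625 = 244.675 / 0.5041625 ≈ 485.31
  x_P = (0.409125·80 + 0.253375·180 + 0.718375·180 + 0.348125·320) / 0.5041625 = 319.045 / 0.5041625 ≈ 632.82
  x_L = (0.055375·80 + 0.037375·180 + 0.026375·180 + 0.533875·320) / 0.5041625 = 186.745 / 0.5041625 ≈ 370.41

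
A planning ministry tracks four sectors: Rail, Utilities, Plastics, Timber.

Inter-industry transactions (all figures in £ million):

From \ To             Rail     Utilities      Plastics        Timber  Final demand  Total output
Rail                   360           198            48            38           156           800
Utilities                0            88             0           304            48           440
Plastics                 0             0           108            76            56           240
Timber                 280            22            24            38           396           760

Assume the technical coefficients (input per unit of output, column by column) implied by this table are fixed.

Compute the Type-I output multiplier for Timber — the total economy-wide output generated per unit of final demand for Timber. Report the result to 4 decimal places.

m_4 = 3.1720

Technical coefficients a_ij = z_ij / X_j:
  a_11 = 360/800 = 0.45, a_21 = 0/800 = 0.00, a_31 = 0/800 = 0.00, a_41 = 280/800 = 0.35
  a_12 = 198/440 = 0.45, a_22 = 88/440 = 0.20, a_32 = 0/440 = 0.00, a_42 = 22/440 = 0.05
  a_13 = 48/240 = 0.20, a_23 = 0/240 = 0.00, a_33 = 108/240 = 0.45, a_43 = 24/240 = 0.10
  a_14 = 38/760 = 0.05, a_24 = 304/760 = 0.40, a_34 = 76/760 = 0.10, a_44 = 38/760 = 0.05
I − A =
  [   0.55    -0.45    -0.20    -0.05]
  [   0.00     0.80     0.00    -0.40]
  [   0.00     0.00     0.55    -0.10]
  [  -0.35    -0.05    -0.10     0.95]
Compute the cofactors C_ij = (−1)^(i+j)·(3×3 minor ij) of I−A; the adjugate is their transpose:
adj(I−A) = Cᵀ =
  [ 0.39900   0.23300   0.17000   0.13700]
  [ 0.07700   0.26525   0.05000   0.12100]
  [ 0.02800   0.01850   0.33000   0.04400]
  [ 0.15400   0.10175   0.10000   0.24200]
det(I−A) = Σ_j (I−A)_1j·C_1j = (0.55)(0.39900) + (-0.45)(0.07700) + (-0.20)(0.02800) + (-0.05)(0.15400) = 0.1715
(I − A)⁻¹ = adj(I−A) / det(I−A) ≈
  [   2.32653     1.35860     0.99125     0.79883]
  [   0.44898     1.54665     0.29155     0.70554]
  [   0.16327     0.10787     1.92420     0.25656]
  [   0.89796     0.59329     0.58309     1.41108]
The output multiplier for sector j is the column-j sum of the Leontief inverse (I − A)⁻¹ = adj(I−A) / det(I−A).
Column 4 of adj(I−A): (0.13700, 0.12100, 0.04400, 0.24200); det(I−A) = 0.1715.
m_4 = (0.13700 + 0.12100 + 0.04400 + 0.24200) / 0.1715 = 0.544 / 0.1715 ≈ 3.1720.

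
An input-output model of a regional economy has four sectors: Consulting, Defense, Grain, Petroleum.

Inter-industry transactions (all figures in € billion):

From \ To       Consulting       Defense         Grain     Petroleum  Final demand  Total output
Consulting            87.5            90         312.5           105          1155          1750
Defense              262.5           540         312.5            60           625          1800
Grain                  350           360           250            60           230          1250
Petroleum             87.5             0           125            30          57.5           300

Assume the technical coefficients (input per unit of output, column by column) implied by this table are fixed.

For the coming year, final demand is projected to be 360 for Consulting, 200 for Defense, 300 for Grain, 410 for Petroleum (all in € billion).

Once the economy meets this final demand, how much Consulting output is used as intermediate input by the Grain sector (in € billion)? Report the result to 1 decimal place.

Technical coefficients a_ij = z_ij / X_j:
  a_CC = 87.5/1750 = 0.05, a_DC = 262.5/1750 = 0.15, a_GC = 350/1750 = 0.20, a_PC = 87.5/1750 = 0.05
  a_CD = 90/1800 = 0.05, a_DD = 540/1800 = 0.30, a_GD = 360/1800 = 0.20, a_PD = 0/1800 = 0.00
  a_CG = 312.5/1250 = 0.25, a_DG = 312.5/1250 = 0.25, a_GG = 250/1250 = 0.20, a_PG = 125/1250 = 0.10
  a_CP = 105/300 = 0.35, a_DP = 60/300 = 0.20, a_GP = 60/300 = 0.20, a_PP = 30/300 = 0.10
I − A =
  [   0.95    -0.05    -0.25    -0.35]
  [  -0.15     0.70    -0.25    -0.20]
  [  -0.20    -0.20     0.80    -0.20]
  [  -0.05     0.00    -0.10     0.90]
Compute the cofactors C_ij = (−1)^(i+j)·(3×3 minor ij) of I−A; the adjugate is their transpose:
adj(I−A) = Cᵀ =
  [ 0.441000   0.087000   0.194250   0.234000]
  [ 0.164500   0.596500   0.269875   0.256500]
  [ 0.162000   0.177000   0.579000   0.231000]
  [ 0.042500   0.024500   0.075125   0.433500]
det(I−A) = Σ_j (I−A)_1j·C_1j = (0.95)(0.441000) + (-0.05)(0.164500) + (-0.25)(0.162000) + (-0.35)(0.042500) = 0.35535
(I − A)⁻¹ = adj(I−A) / det(I−A) ≈
  [   1.2410     0.2448     0.5466     0.6585]
  [   0.4629     1.6786     0.7595     0.7218]
  [   0.4559     0.4981     1.6294     0.6501]
  [   0.1196     0.0689     0.2114     1.2199]
First solve x = (I − A)⁻¹ d = adj(I−A)·d / det(I−A); in particular x_G = (0.162000·360 + 0.177000·200 + 0.579000·300 + 0.231000·410) / 0.35535 = 362.13 / 0.35535 ≈ 1019.080.
Intermediate flow from C to G: z_CG = a_CG · x_G = 0.25 × 362.13 / 0.35535 = 90.5325 / 0.35535 ≈ 254.8.

z_CG = 254.8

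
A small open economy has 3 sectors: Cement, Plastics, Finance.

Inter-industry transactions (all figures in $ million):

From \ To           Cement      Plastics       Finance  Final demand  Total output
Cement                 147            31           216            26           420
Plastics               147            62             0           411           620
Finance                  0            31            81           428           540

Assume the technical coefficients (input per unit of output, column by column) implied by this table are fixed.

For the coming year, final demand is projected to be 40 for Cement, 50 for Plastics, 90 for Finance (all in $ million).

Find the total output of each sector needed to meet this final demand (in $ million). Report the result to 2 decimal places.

Technical coefficients a_ij = z_ij / X_j:
  a_CC = 147/420 = 0.35, a_PC = 147/420 = 0.35, a_FC = 0/420 = 0.00
  a_CP = 31/620 = 0.05, a_PP = 62/620 = 0.10, a_FP = 31/620 = 0.05
  a_CF = 216/540 = 0.40, a_PF = 0/540 = 0.00, a_FF = 81/540 = 0.15
I − A =
  [   0.65    -0.05    -0.40]
  [  -0.35     0.90     0.00]
  [   0.00    -0.05     0.85]
Cofactors of I−A, C_ij = (−1)^(i+j)·(minor ij) (rows/columns in the sector order above):
  C_11 = (0.90)(0.85) − (0.00)(-0.05) = 0.7650
  C_12 = −[(-0.35)(0.85) − (0.00)(0.00)] = 0.2975
  C_13 = (-0.35)(-0.05) − (0.90)(0.00) = 0.0175
  C_21 = −[(-0.05)(0.85) − (-0.40)(-0.05)] = 0.0625
  C_22 = (0.65)(0.85) − (-0.40)(0.00) = 0.5525
  C_23 = −[(0.65)(-0.05) − (-0.05)(0.00)] = 0.0325
  C_31 = (-0.05)(0.00) − (-0.40)(0.90) = 0.3600
  C_32 = −[(0.65)(0.00) − (-0.40)(-0.35)] = 0.1400
  C_33 = (0.65)(0.90) − (-0.05)(-0.35) = 0.5675
det(I−A) = Σ_j (I−A)_1j·C_1j = (0.65)(0.7650) + (-0.05)(0.2975) + (-0.40)(0.0175) = 0.475375
adj(I−A) = Cᵀ =
  [ 0.7650   0.0625   0.3600]
  [ 0.2975   0.5525   0.1400]
  [ 0.0175   0.0325   0.5675]
(I − A)⁻¹ = adj(I−A) / det(I−A) ≈
  [   1.6093     0.1315     0.7573]
  [   0.6258     1.1622     0.2945]
  [   0.0368     0.0684     1.1938]
x = (I − A)⁻¹ d = adj(I−A)·d / det(I−A), with det(I−A) = 0.475375:
  x_C = (0.7650·40 + 0.0625·50 + 0.3600·90) / 0.475375 = 66.125 / 0.475375 ≈ 139.10
  x_P = (0.2975·40 + 0.5525·50 + 0.1400·90) / 0.475375 = 52.125 / 0.475375 ≈ 109.65
  x_F = (0.0175·40 + 0.0325·50 + 0.5675·90) / 0.475375 = 53.40 / 0.475375 ≈ 112.33

x_C = 139.10, x_P = 109.65, x_F = 112.33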